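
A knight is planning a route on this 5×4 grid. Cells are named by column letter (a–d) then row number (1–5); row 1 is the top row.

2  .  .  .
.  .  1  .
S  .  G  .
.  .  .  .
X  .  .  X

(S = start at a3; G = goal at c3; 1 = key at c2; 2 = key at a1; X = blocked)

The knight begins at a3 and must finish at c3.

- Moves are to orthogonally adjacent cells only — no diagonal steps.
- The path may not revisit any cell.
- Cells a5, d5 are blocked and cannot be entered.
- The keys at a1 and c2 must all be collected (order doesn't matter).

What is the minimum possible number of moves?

6

Any route passes through a1 and c2 in some order between a3 and c3. Summing Manhattan distances along each leg and taking the cheapest ordering (a3 → a1 → c2 → c3) gives a lower bound of 2 + 3 + 1 = 6 moves.
A route of 6 moves achieves this: a3 → a2 → a1 → b1 → b2 → c2 → c3.
Since 6 matches the lower bound, it is optimal.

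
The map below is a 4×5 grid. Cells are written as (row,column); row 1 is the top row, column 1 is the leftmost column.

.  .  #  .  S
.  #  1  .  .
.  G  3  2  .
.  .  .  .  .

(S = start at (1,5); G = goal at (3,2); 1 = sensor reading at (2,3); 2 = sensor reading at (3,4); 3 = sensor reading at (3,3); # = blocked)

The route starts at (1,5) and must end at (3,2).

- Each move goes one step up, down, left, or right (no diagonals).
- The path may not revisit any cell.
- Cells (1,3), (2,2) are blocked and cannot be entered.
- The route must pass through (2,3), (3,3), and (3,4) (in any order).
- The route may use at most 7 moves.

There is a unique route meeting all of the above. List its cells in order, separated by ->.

(1,5) -> (2,5) -> (3,5) -> (3,4) -> (2,4) -> (2,3) -> (3,3) -> (3,2)

The budget equals the shortest possible length, so every move has to be on a shortest route through the required cells.
Route from (1,5): 2× down (reaching (3,5)), left to (3,4), up to (2,4), left to (2,3), down to (3,3), left to (3,2) — 7 moves in all.
Check: all required cells visited; 7 ≤ 7 moves.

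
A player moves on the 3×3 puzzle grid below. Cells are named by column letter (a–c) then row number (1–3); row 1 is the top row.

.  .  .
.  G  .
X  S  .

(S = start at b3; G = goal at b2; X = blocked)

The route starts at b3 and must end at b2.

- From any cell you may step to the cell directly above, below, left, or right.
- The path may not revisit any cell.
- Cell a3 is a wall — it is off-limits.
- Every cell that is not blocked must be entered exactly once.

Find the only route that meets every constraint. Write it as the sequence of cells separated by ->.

b3 -> c3 -> c2 -> c1 -> b1 -> a1 -> a2 -> b2

Need to visit all 8 open cells exactly once, starting at b3 and ending at b2.
Route from b3: right to c3, 2× up (reaching c1), 2× left (reaching a1), down to a2, right to b2 — 7 moves in all.
Check: all 8 open cells covered.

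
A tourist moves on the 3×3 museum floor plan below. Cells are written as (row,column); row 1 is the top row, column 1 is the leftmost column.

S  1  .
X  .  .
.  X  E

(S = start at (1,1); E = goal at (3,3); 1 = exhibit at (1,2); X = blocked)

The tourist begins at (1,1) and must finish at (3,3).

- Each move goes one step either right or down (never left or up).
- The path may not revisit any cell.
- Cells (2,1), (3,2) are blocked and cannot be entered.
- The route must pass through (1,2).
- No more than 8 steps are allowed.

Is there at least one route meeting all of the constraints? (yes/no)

One route that works: (1,1) → (1,2) → (2,2) → (2,3) → (3,3).

yes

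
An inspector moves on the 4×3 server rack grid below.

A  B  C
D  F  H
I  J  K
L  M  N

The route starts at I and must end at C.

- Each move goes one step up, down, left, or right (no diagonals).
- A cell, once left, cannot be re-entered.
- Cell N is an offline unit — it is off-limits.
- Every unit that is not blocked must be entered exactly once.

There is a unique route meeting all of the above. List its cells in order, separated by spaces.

I L M J K H F D A B C

Need to visit all 11 open cells exactly once, starting at I and ending at C.
Cell L has only two open neighbours (I and M), so the path must pass straight through it: one of those is the cell it's entered from and the other is where it exits.
Route from I: down to L, right to M, up to J, right to K, up to H, 2× left (reaching D), up to A, 2× right (reaching C) — 10 moves in all.
Check: all 11 open cells covered.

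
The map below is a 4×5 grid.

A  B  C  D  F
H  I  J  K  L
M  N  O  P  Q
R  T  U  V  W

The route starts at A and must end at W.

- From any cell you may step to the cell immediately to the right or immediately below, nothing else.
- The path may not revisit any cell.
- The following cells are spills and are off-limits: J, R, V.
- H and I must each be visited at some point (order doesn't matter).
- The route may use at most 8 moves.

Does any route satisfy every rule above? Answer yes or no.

One route that works: A → H → I → N → O → P → Q → W.

yes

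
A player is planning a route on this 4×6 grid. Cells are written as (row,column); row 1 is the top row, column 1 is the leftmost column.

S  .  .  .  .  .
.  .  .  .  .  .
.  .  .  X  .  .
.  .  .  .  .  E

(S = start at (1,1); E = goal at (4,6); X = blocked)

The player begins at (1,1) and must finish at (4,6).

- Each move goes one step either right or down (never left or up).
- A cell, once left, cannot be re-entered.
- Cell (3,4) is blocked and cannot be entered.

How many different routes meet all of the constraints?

26

A right/down-only route from (1,1) to (4,6) makes exactly 3 down-moves and 5 right-moves in some order.
With no other constraints that would be C(8,3) = 56 routes.
Subtract routes through each blocked cell (inclusion–exclusion for overlaps): − through (3,4): 30 → 26.
That gives 26 routes.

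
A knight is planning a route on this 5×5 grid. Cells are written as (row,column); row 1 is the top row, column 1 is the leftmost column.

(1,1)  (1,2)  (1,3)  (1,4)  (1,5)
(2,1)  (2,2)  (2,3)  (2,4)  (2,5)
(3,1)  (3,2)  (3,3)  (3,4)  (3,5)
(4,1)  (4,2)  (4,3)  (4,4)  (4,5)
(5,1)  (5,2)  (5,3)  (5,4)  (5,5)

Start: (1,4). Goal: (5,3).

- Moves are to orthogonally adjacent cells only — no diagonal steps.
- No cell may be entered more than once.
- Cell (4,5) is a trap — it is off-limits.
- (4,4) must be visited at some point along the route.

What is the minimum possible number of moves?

Any route passes through (4,4) somewhere between (1,4) and (5,3). Summing Manhattan distances along the two legs ((1,4) → (4,4) → (5,3)) gives a lower bound of 3 + 2 = 5 moves.
A route of 5 moves achieves this: (1,4) → (2,4) → (3,4) → (4,4) → (5,4) → (5,3).
Since 5 matches the lower bound, it is optimal.

5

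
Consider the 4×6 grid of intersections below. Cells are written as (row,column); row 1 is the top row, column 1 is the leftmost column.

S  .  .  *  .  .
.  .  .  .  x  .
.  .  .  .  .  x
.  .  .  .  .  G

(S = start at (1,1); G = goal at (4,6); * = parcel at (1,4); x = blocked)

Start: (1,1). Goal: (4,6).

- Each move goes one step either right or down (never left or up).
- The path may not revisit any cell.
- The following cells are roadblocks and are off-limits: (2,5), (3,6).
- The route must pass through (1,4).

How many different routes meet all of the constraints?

A right/down-only route from (1,1) to (4,6) makes exactly 3 down-moves and 5 right-moves in some order.
With no other constraints that would be C(8,3) = 56 routes.
Split at (1,4) and multiply the segment counts (each segment already excludes blocked cells): (1,1)→(1,4): 1; (1,4)→(4,6): 2; product = 2.
That gives 2 routes.

2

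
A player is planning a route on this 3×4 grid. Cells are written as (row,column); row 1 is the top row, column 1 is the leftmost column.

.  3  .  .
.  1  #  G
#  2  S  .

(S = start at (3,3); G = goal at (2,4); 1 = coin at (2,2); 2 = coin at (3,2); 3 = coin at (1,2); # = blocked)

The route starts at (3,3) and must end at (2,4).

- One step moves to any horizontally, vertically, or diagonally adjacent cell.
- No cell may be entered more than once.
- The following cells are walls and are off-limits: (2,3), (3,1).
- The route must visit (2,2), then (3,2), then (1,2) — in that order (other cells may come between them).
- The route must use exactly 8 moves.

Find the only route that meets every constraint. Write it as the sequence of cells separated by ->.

The waypoints must appear in the order (2,2), (3,2), (1,2), with no cell reused.
Route from (3,3): up-left to (2,2), down to (3,2), up-left to (2,1), up to (1,1), 3× right (reaching (1,4)), down to (2,4) — 8 moves in all.
Check: order respected (1 at step 1, 2 at step 2, 3 at step 5); 8 moves as required.

(3,3) -> (2,2) -> (3,2) -> (2,1) -> (1,1) -> (1,2) -> (1,3) -> (1,4) -> (2,4)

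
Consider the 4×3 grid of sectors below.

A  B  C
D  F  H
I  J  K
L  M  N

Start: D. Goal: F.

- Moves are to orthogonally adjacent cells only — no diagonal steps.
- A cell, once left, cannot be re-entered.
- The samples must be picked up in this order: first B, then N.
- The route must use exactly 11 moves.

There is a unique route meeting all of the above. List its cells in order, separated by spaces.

D A B C H K N M L I J F

The waypoints must appear in the order B, N, with no cell reused.
Route from D: up 1 to A, right 2 to C, down 3 to N, left 2 to L, up 1 to I, right 1 to J, up 1 to F — 11 moves in all.
Check: order respected (B at step 2, N at step 6); 11 moves as required.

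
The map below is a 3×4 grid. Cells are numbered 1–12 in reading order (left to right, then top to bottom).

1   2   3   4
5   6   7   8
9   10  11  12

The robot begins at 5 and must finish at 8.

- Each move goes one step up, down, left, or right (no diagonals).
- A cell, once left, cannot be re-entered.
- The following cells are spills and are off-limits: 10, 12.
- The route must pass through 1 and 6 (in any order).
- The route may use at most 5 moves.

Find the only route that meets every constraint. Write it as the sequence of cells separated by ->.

5 -> 1 -> 2 -> 6 -> 7 -> 8

The budget equals the shortest possible length, so every move has to be on a shortest route through the required cells.
Route from 5: up 1 to 1, right 1 to 2, down 1 to 6, right 2 to 8 — 5 moves in all.
Check: all required cells visited; 5 ≤ 5 moves.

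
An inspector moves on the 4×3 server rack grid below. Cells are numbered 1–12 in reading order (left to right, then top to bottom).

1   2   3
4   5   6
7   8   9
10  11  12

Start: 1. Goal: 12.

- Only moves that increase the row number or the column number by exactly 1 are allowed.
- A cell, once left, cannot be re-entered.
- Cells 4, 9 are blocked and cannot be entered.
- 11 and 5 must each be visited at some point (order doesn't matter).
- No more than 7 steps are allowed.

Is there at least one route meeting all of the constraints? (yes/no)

One route that works: 1 → 2 → 5 → 8 → 11 → 12.

yes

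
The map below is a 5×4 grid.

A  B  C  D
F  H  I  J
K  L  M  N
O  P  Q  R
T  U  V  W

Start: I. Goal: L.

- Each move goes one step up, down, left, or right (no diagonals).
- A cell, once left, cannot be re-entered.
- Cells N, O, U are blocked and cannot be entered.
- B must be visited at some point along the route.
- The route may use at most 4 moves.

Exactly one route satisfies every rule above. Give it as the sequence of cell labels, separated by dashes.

The 4-move cap with required stops at B leaves no slack for detours.
Route from I: up 1 to C, left 1 to B, down 2 to L — 4 moves in all.
Check: all required cells visited; 4 ≤ 4 moves.

I - C - B - H - L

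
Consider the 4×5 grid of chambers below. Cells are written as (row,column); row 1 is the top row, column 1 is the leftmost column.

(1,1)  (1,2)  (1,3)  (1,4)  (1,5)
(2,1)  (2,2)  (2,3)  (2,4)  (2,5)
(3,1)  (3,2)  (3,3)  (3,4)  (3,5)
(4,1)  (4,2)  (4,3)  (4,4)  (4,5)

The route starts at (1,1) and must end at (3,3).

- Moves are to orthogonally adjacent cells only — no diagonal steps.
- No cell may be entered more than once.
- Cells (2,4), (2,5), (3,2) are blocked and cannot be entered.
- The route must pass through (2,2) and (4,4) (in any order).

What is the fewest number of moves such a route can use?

10

Any route passes through (2,2) and (4,4) in some order between (1,1) and (3,3). Summing Manhattan distances along each leg and taking the cheapest ordering ((1,1) → (2,2) → (4,4) → (3,3)) gives a lower bound of 2 + 4 + 2 = 8 moves.
The shortest route satisfying every rule uses 10 moves: (1,1) → (1,2) → (2,2) → (2,1) → (3,1) → (4,1) → (4,2) → (4,3) → (4,4) → (3,4) → (3,3).
The no-revisit rule (legs can't share cells) pushes the minimum above the 8-move bound; an exhaustive check rules out every length from 8 to 9, leaving 10 as the minimum.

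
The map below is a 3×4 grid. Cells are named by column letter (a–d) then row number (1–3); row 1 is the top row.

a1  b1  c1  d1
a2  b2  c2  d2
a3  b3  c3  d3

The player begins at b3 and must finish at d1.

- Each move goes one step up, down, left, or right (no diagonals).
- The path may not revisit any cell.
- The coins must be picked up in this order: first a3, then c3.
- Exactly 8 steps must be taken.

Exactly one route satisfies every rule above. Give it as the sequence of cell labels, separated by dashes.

b3 - a3 - a2 - b2 - c2 - c3 - d3 - d2 - d1

The waypoints must appear in the order a3, c3, with no cell reused.
Route from b3: left 1 to a3, up 1 to a2, right 2 to c2, down 1 to c3, right 1 to d3, up 2 to d1 — 8 moves in all.
Check: order respected (a3 at step 1, c3 at step 5); 8 moves as required.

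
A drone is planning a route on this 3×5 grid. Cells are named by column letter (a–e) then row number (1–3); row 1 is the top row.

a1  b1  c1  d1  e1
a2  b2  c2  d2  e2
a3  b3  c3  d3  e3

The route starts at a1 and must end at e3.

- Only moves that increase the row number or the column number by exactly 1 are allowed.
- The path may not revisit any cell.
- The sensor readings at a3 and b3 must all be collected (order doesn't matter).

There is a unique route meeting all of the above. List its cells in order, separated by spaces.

a1 a2 a3 b3 c3 d3 e3

Moves only go right or down, so the column and row indices never decrease.
Route from a1: 2× down (reaching a3), 4× right (reaching e3) — 6 moves in all.
Check: all required cells visited.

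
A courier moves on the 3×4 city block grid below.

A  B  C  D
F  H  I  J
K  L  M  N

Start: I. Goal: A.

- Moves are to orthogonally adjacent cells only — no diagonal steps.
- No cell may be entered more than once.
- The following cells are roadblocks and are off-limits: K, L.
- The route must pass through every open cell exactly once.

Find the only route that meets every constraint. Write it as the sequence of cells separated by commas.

I, M, N, J, D, C, B, H, F, A

Need to visit all 10 open cells exactly once, starting at I and ending at A.
Cell N has only two open neighbours (J and M), so the path must pass straight through it: one of those is the cell it's entered from and the other is where it exits.
Route from I: down 1 to M, right 1 to N, up 2 to D, left 2 to B, down 1 to H, left 1 to F, up 1 to A — 9 moves in all.
Check: all 10 open cells covered.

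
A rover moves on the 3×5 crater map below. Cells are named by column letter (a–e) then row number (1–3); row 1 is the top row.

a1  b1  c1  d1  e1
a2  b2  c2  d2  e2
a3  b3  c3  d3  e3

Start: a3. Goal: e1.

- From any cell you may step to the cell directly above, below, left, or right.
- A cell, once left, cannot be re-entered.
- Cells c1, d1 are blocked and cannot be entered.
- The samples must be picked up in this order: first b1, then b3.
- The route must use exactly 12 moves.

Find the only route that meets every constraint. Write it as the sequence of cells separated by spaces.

a3 a2 a1 b1 b2 b3 c3 c2 d2 d3 e3 e2 e1

The waypoints must appear in the order b1, b3, with no cell reused.
Route from a3: up 2 to a1, right 1 to b1, down 2 to b3, right 1 to c3, up 1 to c2, right 1 to d2, down 1 to d3, right 1 to e3, up 2 to e1 — 12 moves in all.
Check: order respected (b1 at step 3, b3 at step 5); 12 moves as required.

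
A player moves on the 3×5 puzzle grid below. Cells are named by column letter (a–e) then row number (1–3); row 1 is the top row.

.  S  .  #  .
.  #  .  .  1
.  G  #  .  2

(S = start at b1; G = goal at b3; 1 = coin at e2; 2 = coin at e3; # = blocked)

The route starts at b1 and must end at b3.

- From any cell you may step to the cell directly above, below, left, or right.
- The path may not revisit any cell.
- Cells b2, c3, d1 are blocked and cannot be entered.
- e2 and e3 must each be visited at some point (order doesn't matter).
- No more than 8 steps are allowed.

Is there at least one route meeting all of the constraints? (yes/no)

no

Every way from e2 onward to b3 runs back through b1, which the route has already used — so it cannot be completed without a revisit.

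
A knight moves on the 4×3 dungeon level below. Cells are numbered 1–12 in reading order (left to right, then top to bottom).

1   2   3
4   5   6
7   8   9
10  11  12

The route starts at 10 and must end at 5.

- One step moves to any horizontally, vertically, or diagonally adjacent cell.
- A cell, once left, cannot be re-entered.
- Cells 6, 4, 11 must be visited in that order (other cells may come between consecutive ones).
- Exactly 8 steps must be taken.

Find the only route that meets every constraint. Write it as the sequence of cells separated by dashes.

10 - 8 - 6 - 2 - 4 - 7 - 11 - 9 - 5

The waypoints must appear in the order 6, 4, 11, with no cell reused.
Route from 10: 2× up-right (reaching 6), up-left to 2, down-left to 4, down to 7, down-right to 11, up-right to 9, up-left to 5 — 8 moves in all.
Check: order respected (6 at step 2, 4 at step 4, 11 at step 6); 8 moves as required.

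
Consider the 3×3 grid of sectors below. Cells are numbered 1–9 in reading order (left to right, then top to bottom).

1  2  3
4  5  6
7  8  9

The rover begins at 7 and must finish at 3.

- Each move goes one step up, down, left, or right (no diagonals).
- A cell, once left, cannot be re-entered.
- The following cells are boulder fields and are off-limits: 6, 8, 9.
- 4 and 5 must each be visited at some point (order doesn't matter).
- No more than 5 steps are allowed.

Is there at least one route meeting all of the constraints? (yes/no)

One route that works: 7 → 4 → 5 → 2 → 3.

yes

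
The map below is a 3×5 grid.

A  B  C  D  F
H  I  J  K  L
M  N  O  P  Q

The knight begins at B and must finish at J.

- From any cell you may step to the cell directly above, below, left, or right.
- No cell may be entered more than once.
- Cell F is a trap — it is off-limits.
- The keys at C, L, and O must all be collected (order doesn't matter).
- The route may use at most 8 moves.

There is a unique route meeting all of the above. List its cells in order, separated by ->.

The 8-move cap with required stops at C, L, O leaves no slack for detours.
Route from B: 2× right (reaching D), down to K, right to L, down to Q, 2× left (reaching O), up to J — 8 moves in all.
Check: all required cells visited; 8 ≤ 8 moves.

B -> C -> D -> K -> L -> Q -> P -> O -> J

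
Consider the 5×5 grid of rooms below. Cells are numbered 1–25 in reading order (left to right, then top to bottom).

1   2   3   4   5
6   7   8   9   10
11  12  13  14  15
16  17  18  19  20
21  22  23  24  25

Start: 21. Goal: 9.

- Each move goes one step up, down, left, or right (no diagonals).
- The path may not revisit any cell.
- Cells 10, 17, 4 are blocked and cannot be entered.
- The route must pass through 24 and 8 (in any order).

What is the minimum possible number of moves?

8

Any route passes through 24 and 8 in some order between 21 and 9. Summing Manhattan distances along each leg and taking the cheapest ordering (21 → 24 → 8 → 9) gives a lower bound of 3 + 4 + 1 = 8 moves.
A route of 8 moves achieves this: 21 → 22 → 23 → 24 → 19 → 14 → 13 → 8 → 9.
Since 8 matches the lower bound, it is optimal.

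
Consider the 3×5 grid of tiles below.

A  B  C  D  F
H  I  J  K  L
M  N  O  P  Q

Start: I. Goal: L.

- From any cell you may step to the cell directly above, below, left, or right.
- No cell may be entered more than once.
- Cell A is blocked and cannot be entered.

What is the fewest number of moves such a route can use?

3

The Manhattan distance from I to L is |2−2| + |2−5| = 3, so at least 3 moves are needed.
A route of 3 moves achieves this: I → J → K → L.
Since 3 matches the lower bound, it is optimal.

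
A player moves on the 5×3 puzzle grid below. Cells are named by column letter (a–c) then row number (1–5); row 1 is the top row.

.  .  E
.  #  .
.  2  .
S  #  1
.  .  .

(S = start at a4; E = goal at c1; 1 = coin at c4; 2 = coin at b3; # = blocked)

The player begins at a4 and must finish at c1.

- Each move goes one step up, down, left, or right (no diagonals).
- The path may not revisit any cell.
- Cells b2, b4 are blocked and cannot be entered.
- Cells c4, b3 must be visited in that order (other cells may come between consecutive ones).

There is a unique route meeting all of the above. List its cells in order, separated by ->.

The waypoints must appear in the order c4, b3, with no cell reused.
Route from a4: down to a5, 2× right (reaching c5), 2× up (reaching c3), 2× left (reaching a3), 2× up (reaching a1), 2× right (reaching c1) — 11 moves in all.
Check: order respected (1 at step 4, 2 at step 6).

a4 -> a5 -> b5 -> c5 -> c4 -> c3 -> b3 -> a3 -> a2 -> a1 -> b1 -> c1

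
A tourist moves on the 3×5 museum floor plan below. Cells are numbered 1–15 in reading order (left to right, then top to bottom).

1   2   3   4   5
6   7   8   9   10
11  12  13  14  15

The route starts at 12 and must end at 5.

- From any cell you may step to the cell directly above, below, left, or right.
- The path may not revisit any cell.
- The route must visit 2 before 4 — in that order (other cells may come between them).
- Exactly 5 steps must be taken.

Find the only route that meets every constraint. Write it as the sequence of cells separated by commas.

The waypoints must appear in the order 2, 4, with no cell reused.
Route from 12: up 2 to 2, right 3 to 5 — 5 moves in all.
Check: order respected (2 at step 2, 4 at step 4); 5 moves as required.

12, 7, 2, 3, 4, 5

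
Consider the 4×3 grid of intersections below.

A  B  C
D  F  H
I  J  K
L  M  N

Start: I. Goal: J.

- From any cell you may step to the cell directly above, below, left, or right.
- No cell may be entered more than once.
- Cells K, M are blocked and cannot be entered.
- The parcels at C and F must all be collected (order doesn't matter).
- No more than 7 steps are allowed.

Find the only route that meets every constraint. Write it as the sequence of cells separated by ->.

The budget equals the shortest possible length, so every move has to be on a shortest route through the required cells.
Route from I: up 2 to A, right 2 to C, down 1 to H, left 1 to F, down 1 to J — 7 moves in all.
Check: all required cells visited; 7 ≤ 7 moves.

I -> D -> A -> B -> C -> H -> F -> J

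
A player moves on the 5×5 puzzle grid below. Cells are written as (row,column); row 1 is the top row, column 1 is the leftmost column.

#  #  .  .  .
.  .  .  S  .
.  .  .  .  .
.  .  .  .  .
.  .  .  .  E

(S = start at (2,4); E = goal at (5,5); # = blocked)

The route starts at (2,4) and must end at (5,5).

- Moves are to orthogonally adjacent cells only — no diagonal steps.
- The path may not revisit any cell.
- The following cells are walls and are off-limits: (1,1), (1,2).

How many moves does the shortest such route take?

4

The Manhattan distance from (2,4) to (5,5) is |2−5| + |4−5| = 4, so at least 4 moves are needed.
A route of 4 moves achieves this: (2,4) → (3,4) → (4,4) → (5,4) → (5,5).
Since 4 matches the lower bound, it is optimal.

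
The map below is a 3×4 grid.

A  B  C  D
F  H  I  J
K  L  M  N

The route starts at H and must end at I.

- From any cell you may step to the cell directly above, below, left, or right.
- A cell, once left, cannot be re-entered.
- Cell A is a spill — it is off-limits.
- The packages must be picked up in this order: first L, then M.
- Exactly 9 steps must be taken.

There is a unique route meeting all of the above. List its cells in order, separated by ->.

The waypoints must appear in the order L, M, with no cell reused.
Route from H: left to F, down to K, 3× right (reaching N), 2× up (reaching D), left to C, down to I — 9 moves in all.
Check: order respected (L at step 3, M at step 4); 9 moves as required.

H -> F -> K -> L -> M -> N -> J -> D -> C -> I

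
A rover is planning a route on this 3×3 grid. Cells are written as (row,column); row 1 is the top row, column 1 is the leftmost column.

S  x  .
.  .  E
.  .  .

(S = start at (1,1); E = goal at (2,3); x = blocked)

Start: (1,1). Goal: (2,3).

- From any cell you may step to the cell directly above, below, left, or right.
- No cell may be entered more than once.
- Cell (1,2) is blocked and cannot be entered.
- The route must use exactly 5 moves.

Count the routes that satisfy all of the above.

3

Need simple routes of exactly 5 moves from (1,1) to (2,3) (Manhattan distance 3, so 1 moves are spent on a detour and 1 undoing it).
Enumerating: (1,1) (2,1) (3,1) (3,2) (2,2) (2,3) | (1,1) (2,1) (3,1) (3,2) (3,3) (2,3) | (1,1) (2,1) (2,2) (3,2) (3,3) (2,3).
That gives 3 routes.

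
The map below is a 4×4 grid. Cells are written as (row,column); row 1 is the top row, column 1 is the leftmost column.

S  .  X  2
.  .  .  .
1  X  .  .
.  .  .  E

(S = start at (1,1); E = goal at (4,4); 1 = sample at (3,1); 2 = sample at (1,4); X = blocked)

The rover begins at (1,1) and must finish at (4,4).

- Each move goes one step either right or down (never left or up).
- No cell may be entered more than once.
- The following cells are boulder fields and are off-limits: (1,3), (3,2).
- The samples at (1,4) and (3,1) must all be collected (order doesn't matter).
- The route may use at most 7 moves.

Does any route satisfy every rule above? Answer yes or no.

(3,1) is below but to the left of (1,4): going (1,4) → (3,1) would need a leftward move and (3,1) → (1,4) an upward move, so no right/down-only route can visit both required cells.

no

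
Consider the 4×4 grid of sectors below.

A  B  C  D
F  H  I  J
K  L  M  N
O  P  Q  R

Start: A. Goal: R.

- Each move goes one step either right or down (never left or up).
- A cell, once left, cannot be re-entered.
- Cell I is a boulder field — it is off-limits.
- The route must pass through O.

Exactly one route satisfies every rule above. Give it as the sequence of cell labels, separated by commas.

A, F, K, O, P, Q, R

Moves only go right or down, so the column and row indices never decrease.
Route from A: down 3 to O, right 3 to R — 6 moves in all.
Check: all required cells visited.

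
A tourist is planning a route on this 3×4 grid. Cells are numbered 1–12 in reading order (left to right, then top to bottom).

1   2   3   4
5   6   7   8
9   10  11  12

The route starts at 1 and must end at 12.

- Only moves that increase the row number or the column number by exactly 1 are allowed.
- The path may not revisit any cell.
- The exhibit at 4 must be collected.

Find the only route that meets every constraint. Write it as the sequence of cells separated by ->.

1 -> 2 -> 3 -> 4 -> 8 -> 12

Moves only go right or down, so the column and row indices never decrease.
Route from 1: 3× right (reaching 4), 2× down (reaching 12) — 5 moves in all.
Check: all required cells visited.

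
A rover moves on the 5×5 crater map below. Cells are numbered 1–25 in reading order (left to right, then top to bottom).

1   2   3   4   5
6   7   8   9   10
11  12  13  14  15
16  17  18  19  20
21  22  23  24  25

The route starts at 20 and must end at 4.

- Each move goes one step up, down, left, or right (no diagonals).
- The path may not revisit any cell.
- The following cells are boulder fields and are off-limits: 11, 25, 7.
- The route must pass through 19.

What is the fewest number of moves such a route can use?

Any route passes through 19 somewhere between 20 and 4. Summing Manhattan distances along the two legs (20 → 19 → 4) gives a lower bound of 1 + 3 = 4 moves.
A route of 4 moves achieves this: 20 → 19 → 14 → 9 → 4.
Since 4 matches the lower bound, it is optimal.

4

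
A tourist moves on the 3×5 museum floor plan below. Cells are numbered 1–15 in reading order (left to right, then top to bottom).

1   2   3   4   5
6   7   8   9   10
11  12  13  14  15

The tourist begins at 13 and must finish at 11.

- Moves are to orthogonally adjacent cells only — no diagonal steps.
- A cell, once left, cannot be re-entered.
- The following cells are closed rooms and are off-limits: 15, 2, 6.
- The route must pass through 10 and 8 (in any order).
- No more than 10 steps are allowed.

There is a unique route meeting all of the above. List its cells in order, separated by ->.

Any route must reach 10 and 8 and still end at 11 within 10 moves, so the order of the required stops is forced.
Route from 13: right to 14, up to 9, right to 10, up to 5, 2× left (reaching 3), down to 8, left to 7, down to 12, left to 11 — 10 moves in all.
Check: all required cells visited; 10 ≤ 10 moves.

13 -> 14 -> 9 -> 10 -> 5 -> 4 -> 3 -> 8 -> 7 -> 12 -> 11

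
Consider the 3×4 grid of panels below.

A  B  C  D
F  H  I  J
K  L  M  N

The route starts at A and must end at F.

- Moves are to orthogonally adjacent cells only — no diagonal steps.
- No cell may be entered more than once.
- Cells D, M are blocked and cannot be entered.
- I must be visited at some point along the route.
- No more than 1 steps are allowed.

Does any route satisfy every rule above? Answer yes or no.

no

Even ignoring the no-revisit rule, getting from A to F via I needs at least 3 + 2 = 5 moves (Manhattan distance per leg), which exceeds the 1-move limit.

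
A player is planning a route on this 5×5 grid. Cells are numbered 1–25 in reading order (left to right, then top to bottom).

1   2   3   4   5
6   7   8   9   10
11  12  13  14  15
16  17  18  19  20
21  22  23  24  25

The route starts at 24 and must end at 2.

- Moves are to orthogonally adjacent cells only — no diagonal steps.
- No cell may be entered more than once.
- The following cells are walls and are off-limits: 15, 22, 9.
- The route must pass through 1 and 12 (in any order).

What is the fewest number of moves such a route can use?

8

Any route passes through 1 and 12 in some order between 24 and 2. Summing Manhattan distances along each leg and taking the cheapest ordering (24 → 12 → 1 → 2) gives a lower bound of 4 + 3 + 1 = 8 moves.
A route of 8 moves achieves this: 24 → 19 → 14 → 13 → 12 → 7 → 6 → 1 → 2.
Since 8 matches the lower bound, it is optimal.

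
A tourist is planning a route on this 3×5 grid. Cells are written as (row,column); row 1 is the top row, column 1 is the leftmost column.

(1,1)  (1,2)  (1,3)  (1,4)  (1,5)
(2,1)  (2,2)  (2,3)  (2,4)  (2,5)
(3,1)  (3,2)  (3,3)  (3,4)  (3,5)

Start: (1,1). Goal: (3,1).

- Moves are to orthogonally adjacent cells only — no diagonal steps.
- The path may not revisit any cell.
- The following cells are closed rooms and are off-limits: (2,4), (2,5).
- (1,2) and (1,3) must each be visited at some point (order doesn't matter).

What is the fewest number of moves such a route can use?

6

Any route passes through (1,2) and (1,3) in some order between (1,1) and (3,1). Summing Manhattan distances along each leg and taking the cheapest ordering ((1,1) → (1,2) → (1,3) → (3,1)) gives a lower bound of 1 + 1 + 4 = 6 moves.
A route of 6 moves achieves this: (1,1) → (1,2) → (1,3) → (2,3) → (3,3) → (3,2) → (3,1).
Since 6 matches the lower bound, it is optimal.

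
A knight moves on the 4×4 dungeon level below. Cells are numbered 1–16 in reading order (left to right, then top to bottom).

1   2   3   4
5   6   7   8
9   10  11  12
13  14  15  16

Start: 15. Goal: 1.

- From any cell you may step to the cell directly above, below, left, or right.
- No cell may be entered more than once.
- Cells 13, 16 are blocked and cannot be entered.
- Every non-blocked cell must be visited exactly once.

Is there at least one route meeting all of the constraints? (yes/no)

yes

One route that works: 15 → 14 → 10 → 9 → 5 → 6 → 7 → 11 → 12 → 8 → 4 → 3 → 2 → 1.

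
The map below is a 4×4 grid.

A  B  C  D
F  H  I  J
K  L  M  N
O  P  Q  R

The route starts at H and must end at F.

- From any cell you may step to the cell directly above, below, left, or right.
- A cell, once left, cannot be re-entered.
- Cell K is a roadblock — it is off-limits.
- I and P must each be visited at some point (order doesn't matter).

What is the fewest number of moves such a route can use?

9

Any route passes through I and P in some order between H and F. Summing Manhattan distances along each leg and taking the cheapest ordering (H → P → I → F) gives a lower bound of 2 + 3 + 2 = 7 moves.
The shortest route satisfying every rule uses 9 moves: H → L → P → Q → M → I → C → B → A → F.
The bound of 7 isn't tight here; checking systematically, no route of length 7 through 8 satisfies every constraint, so 9 is the minimum.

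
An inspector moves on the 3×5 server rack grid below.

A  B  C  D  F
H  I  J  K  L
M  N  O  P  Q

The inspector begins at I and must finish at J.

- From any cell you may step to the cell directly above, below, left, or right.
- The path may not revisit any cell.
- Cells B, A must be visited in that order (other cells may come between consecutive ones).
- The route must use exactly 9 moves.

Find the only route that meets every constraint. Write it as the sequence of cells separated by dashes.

I - B - A - H - M - N - O - P - K - J

The waypoints must appear in the order B, A, with no cell reused.
Route from I: up 1 to B, left 1 to A, down 2 to M, right 3 to P, up 1 to K, left 1 to J — 9 moves in all.
Check: order respected (B at step 1, A at step 2); 9 moves as required.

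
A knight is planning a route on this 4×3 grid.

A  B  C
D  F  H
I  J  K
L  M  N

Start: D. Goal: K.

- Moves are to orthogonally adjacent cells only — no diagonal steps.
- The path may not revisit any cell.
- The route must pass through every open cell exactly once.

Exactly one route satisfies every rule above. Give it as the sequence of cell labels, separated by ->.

D -> A -> B -> C -> H -> F -> J -> I -> L -> M -> N -> K

Need to visit all 12 open cells exactly once, starting at D and ending at K.
Cell N has only two open neighbours (K and M), so the path must pass straight through it: one of those is the cell it's entered from and the other is where it exits.
Route from D: up to A, 2× right (reaching C), down to H, left to F, down to J, left to I, down to L, 2× right (reaching N), up to K — 11 moves in all.
Check: all 12 open cells covered.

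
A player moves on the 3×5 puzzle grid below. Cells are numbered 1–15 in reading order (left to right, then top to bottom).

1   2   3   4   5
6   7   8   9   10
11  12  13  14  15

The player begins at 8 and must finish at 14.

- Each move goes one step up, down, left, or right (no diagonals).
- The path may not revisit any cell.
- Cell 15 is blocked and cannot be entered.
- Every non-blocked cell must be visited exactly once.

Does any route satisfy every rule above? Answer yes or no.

no

Colour the cells like a checkerboard: each orthogonal step flips colour, so a Hamiltonian route alternates colours. Here there are 7 cells of one colour and 7 of the other, with start on the same colour as the goal — the counts and endpoints can't be arranged into an alternating sequence of length 14, so no Hamiltonian route exists.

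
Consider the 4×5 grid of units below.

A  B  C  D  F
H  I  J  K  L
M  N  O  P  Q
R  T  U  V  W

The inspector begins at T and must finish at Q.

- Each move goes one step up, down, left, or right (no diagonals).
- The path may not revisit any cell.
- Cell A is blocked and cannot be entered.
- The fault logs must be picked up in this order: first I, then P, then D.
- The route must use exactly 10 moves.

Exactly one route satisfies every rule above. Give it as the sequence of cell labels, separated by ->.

T -> N -> I -> J -> O -> P -> K -> D -> F -> L -> Q

The waypoints must appear in the order I, P, D, with no cell reused.
Route from T: up 2 to I, right 1 to J, down 1 to O, right 1 to P, up 2 to D, right 1 to F, down 2 to Q — 10 moves in all.
Check: order respected (I at step 2, P at step 5, D at step 7); 10 moves as required.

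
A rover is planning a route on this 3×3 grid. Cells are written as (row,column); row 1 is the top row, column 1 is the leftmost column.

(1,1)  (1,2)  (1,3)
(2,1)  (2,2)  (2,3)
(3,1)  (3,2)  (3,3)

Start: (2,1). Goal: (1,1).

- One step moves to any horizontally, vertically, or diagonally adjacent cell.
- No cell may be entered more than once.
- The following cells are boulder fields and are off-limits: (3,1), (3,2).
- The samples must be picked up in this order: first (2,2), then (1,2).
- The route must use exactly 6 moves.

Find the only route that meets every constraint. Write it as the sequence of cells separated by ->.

The waypoints must appear in the order (2,2), (1,2), with no cell reused.
Route from (2,1): right to (2,2), down-right to (3,3), 2× up (reaching (1,3)), 2× left (reaching (1,1)) — 6 moves in all.
Check: order respected ((2,2) at step 1, (1,2) at step 5); 6 moves as required.

(2,1) -> (2,2) -> (3,3) -> (2,3) -> (1,3) -> (1,2) -> (1,1)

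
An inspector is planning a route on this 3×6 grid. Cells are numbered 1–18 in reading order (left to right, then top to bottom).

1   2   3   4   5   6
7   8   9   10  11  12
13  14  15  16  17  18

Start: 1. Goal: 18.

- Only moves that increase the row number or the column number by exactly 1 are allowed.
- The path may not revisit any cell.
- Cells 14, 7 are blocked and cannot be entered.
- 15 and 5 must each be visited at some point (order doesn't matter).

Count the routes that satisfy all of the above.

A right/down-only route from 1 to 18 makes exactly 2 down-moves and 5 right-moves in some order.
With no other constraints that would be C(7,2) = 21 routes.
15 is below but to the left of 5: going 5 → 15 would need a leftward move and 15 → 5 an upward move, so no right/down-only route can visit both required cells.
No route satisfies every constraint, so the count is 0.

0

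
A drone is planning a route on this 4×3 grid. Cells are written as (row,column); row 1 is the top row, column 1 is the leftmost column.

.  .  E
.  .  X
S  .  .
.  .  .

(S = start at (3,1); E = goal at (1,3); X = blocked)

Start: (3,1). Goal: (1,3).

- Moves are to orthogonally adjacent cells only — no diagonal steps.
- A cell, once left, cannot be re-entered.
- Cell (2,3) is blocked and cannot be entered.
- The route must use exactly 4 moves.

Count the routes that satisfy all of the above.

Need simple routes of exactly 4 moves from (3,1) to (1,3) (Manhattan distance 4, so 0 moves are spent on a detour and 0 undoing it).
Enumerating: (3,1) (2,1) (1,1) (1,2) (1,3) | (3,1) (2,1) (2,2) (1,2) (1,3) | (3,1) (3,2) (2,2) (1,2) (1,3).
That gives 3 routes.

3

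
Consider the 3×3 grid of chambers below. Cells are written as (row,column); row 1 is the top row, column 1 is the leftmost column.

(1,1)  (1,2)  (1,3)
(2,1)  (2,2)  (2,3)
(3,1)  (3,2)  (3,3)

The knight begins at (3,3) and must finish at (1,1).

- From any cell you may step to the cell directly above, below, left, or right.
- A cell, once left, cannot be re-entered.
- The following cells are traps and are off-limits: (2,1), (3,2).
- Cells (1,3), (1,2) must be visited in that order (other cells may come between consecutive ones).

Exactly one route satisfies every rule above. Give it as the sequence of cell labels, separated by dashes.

(3,3) - (2,3) - (1,3) - (1,2) - (1,1)

The waypoints must appear in the order (1,3), (1,2), with no cell reused.
Route from (3,3): up 2 to (1,3), left 2 to (1,1) — 4 moves in all.
Check: order respected ((1,3) at step 2, (1,2) at step 3).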